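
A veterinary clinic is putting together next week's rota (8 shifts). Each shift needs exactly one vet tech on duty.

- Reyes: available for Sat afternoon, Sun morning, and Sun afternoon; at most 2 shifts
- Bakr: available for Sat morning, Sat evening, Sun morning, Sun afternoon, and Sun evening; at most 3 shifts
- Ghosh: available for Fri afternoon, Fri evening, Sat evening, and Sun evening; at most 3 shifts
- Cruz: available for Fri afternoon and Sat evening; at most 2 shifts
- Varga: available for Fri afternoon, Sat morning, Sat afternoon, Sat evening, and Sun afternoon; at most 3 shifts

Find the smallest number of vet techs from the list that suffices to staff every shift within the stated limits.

3

8 slots to fill and no one can take more than 3, so at least ⌈8/3⌉ = 3 vet techs are needed.
Reyes, Bakr, and Ghosh alone can cover everything: Fri afternoon→Ghosh, Fri evening→Ghosh, Sat morning→Bakr, Sat afternoon→Reyes, Sat evening→Bakr, Sun morning→Reyes, Sun afternoon→Bakr, Sun evening→Ghosh.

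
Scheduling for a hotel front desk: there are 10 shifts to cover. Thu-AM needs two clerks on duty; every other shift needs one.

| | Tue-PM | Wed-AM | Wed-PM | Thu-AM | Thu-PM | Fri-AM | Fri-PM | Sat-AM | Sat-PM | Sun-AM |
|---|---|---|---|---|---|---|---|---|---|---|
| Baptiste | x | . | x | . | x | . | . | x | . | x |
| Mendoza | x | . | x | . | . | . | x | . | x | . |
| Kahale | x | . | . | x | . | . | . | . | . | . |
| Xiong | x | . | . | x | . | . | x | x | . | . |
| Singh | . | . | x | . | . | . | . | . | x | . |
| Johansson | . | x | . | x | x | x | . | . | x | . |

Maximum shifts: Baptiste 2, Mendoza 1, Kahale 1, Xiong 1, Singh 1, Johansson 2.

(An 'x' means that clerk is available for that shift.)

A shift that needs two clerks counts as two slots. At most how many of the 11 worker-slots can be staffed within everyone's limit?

8

Total capacity across all clerks is 2+1+1+1+1+2 = 8, and 11 slots are needed, so at most 8 can be filled.
An assignment achieving 8: Wed-AM→Johansson, Wed-PM→Singh, Thu-AM→Kahale, Thu-PM→Baptiste, Fri-AM→Johansson, Fri-PM→Mendoza, Sat-AM→Xiong, Sun-AM→Baptiste.
Loads: Baptiste 2/2, Mendoza 1/1, Kahale 1/1, Xiong 1/1, Singh 1/1, Johansson 2/2.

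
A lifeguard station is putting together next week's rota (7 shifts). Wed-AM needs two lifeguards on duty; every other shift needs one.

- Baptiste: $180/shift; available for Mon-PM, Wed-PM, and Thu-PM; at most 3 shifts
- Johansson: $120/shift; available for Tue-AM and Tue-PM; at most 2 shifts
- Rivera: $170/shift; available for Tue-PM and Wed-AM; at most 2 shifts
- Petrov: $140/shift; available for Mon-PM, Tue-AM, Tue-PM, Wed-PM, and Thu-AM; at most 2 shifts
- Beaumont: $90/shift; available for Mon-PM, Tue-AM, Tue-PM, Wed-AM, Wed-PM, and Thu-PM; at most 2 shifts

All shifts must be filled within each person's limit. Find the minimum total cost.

Wed-AM can only be covered by Rivera and Beaumont, so that assignment is forced.
Thu-AM can only be covered by Petrov, so that assignment is forced.
Picking the cheapest available lifeguard for each shift independently would cost $850, but that ignores the shift limits.
An optimal schedule: Mon-PM→Petrov, Tue-AM→Johansson, Tue-PM→Johansson, Wed-AM→Beaumont+Rivera, Wed-PM→Baptiste, Thu-AM→Petrov, Thu-PM→Beaumont.
Total: 140 + 120 + 120 + 90 + 170 + 180 + 140 + 90 = $1050.

$1050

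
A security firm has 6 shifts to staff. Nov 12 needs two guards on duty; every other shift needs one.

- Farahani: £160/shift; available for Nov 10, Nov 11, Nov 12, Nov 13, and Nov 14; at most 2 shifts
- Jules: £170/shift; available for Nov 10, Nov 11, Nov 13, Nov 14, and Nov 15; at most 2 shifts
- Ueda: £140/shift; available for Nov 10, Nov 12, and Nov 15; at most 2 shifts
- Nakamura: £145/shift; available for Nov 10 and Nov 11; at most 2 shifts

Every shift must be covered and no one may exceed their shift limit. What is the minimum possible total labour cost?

Nov 12 can only be covered by Farahani and Ueda, so that assignment is forced.
Picking the cheapest available guard for each shift independently would cost £1045, but that ignores the shift limits.
An optimal schedule: Nov 10→Nakamura, Nov 11→Nakamura, Nov 12→Ueda+Farahani, Nov 13→Farahani, Nov 14→Jules, Nov 15→Ueda.
Total: 145 + 145 + 140 + 160 + 160 + 170 + 140 = £1060.

£1060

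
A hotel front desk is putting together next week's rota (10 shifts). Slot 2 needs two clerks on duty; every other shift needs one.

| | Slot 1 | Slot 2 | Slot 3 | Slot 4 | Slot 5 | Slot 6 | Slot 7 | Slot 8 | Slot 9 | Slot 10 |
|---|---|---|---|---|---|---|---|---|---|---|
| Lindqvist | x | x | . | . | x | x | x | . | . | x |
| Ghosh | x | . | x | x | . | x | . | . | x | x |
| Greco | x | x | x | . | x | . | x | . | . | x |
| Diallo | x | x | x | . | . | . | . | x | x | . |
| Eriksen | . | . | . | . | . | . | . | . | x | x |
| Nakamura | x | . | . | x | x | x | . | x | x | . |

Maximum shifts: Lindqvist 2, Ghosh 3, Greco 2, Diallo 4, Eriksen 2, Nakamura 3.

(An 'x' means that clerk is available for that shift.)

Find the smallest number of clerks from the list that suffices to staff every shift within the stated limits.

11 slots to fill and no one can take more than 4, so at least ⌈11/4⌉ = 3 clerks are needed.
Any 3 clerks together have capacity at most 4+3+3 = 10 < 11 slots, so 3 can never suffice.
Lindqvist, Ghosh, Greco, and Diallo alone can cover everything: Slot 1→Diallo, Slot 2→Greco+Diallo, Slot 3→Diallo, Slot 4→Ghosh, Slot 5→Lindqvist, Slot 6→Lindqvist, Slot 7→Greco, Slot 8→Diallo, Slot 9→Ghosh, Slot 10→Ghosh.

4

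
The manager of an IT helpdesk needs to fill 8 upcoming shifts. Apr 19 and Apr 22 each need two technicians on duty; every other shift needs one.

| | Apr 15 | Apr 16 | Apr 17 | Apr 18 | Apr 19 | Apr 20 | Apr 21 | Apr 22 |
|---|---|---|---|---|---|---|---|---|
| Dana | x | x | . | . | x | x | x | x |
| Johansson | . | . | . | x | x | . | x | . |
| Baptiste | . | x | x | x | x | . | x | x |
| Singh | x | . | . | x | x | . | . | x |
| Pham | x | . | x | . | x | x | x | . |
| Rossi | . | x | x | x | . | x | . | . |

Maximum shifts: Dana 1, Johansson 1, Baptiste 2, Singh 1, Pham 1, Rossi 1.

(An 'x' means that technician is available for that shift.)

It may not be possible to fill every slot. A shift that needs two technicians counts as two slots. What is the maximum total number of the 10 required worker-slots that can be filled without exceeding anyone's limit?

Total capacity across all technicians is 1+1+2+1+1+1 = 7, and 10 slots are needed, so at most 7 can be filled.
An assignment achieving 7: Apr 15→Dana, Apr 16→Baptiste, Apr 17→Baptiste, Apr 18→Rossi, Apr 20→Pham, Apr 21→Johansson, Apr 22→Singh.
Loads: Dana 1/1, Johansson 1/1, Baptiste 2/2, Singh 1/1, Pham 1/1, Rossi 1/1.

7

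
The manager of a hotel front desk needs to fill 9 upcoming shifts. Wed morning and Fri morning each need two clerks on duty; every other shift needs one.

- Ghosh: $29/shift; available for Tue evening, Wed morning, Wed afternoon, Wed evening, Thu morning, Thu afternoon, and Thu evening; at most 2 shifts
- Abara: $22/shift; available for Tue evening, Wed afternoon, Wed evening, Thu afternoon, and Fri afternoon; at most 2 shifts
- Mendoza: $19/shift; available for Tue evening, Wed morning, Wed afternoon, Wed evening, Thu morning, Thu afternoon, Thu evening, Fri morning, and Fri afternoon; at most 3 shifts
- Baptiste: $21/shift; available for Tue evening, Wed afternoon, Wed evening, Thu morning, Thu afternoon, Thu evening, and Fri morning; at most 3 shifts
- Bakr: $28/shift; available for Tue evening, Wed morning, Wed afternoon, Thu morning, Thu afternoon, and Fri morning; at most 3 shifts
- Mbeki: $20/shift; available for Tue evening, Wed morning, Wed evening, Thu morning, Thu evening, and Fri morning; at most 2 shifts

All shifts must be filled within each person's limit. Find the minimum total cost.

Picking the cheapest available clerk for each shift independently would cost $211, but that ignores the shift limits.
An optimal schedule: Tue evening→Abara, Wed morning→Mbeki+Bakr, Wed afternoon→Mendoza, Wed evening→Baptiste, Thu morning→Baptiste, Thu afternoon→Abara, Thu evening→Mendoza, Fri morning→Mbeki+Baptiste, Fri afternoon→Mendoza.
Total: 22 + 20 + 28 + 19 + 21 + 21 + 22 + 19 + 20 + 21 + 19 = $232.

$232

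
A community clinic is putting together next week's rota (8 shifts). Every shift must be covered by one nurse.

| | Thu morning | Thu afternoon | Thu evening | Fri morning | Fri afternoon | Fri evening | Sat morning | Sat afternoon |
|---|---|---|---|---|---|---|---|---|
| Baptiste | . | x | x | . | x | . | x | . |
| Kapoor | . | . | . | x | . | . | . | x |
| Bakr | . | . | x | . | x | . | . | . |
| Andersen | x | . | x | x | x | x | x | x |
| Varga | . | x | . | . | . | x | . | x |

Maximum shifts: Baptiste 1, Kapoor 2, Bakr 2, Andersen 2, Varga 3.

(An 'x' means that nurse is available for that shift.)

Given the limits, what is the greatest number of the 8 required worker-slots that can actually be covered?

Total capacity across all nurses is 1+2+2+2+3 = 10, and 8 slots are needed, so at most 8 can be filled.
An assignment achieving 8: Thu morning→Andersen, Thu afternoon→Baptiste, Thu evening→Bakr, Fri morning→Kapoor, Fri afternoon→Bakr, Fri evening→Varga, Sat morning→Andersen, Sat afternoon→Kapoor.
Loads: Baptiste 1/1, Kapoor 2/2, Bakr 2/2, Andersen 2/2, Varga 1/3.

8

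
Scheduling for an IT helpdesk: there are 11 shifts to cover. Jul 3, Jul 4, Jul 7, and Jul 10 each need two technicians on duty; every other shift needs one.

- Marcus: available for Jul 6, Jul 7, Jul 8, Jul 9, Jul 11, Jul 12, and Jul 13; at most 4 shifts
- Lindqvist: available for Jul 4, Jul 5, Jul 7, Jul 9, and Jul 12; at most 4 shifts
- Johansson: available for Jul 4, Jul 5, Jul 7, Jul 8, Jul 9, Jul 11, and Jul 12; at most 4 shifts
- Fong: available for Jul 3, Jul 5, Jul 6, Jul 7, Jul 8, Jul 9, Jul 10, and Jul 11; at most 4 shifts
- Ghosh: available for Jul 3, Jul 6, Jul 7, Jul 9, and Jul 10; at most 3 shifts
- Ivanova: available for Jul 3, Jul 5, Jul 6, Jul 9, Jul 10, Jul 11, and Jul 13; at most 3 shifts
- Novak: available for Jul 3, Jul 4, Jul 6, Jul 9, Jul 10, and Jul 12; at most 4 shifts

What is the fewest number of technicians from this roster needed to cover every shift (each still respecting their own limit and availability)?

4

15 slots to fill and no one can take more than 4, so at least ⌈15/4⌉ = 4 technicians are needed.
Marcus, Lindqvist, Fong, and Novak alone can cover everything: Jul 3→Fong+Novak, Jul 4→Lindqvist+Novak, Jul 5→Lindqvist, Jul 6→Marcus, Jul 7→Lindqvist+Fong, Jul 8→Marcus, Jul 9→Fong, Jul 10→Fong+Novak, Jul 11→Marcus, Jul 12→Lindqvist, Jul 13→Marcus.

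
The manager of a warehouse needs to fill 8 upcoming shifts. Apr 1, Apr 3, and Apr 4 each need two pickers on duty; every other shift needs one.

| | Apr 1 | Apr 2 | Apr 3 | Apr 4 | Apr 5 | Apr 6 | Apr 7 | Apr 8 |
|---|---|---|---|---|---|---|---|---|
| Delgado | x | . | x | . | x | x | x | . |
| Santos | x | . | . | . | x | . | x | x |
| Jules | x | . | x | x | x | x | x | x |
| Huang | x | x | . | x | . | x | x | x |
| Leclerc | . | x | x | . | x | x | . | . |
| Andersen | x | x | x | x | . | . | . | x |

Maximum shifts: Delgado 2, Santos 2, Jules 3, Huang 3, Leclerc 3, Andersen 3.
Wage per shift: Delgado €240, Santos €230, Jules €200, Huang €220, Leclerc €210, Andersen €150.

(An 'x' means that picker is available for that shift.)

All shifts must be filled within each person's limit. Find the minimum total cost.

Picking the cheapest available picker for each shift independently would cost €1950, but that ignores the shift limits.
An optimal schedule: Apr 1→Jules+Huang, Apr 2→Andersen, Apr 3→Andersen+Leclerc, Apr 4→Andersen+Jules, Apr 5→Leclerc, Apr 6→Leclerc, Apr 7→Jules, Apr 8→Huang.
Total: 200 + 220 + 150 + 150 + 210 + 150 + 200 + 210 + 210 + 200 + 220 = €2120.

€2120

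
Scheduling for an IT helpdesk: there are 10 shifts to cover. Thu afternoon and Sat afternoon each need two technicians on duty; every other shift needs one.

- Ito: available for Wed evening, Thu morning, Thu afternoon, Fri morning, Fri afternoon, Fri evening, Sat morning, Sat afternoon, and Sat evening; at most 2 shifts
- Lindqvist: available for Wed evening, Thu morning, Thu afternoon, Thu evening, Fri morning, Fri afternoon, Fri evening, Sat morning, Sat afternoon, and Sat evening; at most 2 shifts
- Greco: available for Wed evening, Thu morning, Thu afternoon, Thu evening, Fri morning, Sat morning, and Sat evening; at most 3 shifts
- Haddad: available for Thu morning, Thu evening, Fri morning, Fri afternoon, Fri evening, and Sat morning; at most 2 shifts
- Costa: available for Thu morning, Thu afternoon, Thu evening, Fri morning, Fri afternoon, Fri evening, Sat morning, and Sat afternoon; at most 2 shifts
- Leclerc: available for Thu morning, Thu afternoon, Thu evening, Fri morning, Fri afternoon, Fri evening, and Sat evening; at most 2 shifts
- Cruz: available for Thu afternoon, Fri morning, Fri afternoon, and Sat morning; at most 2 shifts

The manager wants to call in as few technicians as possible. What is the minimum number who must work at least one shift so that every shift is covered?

6

12 slots to fill and no one can take more than 3, so at least ⌈12/3⌉ = 4 technicians are needed.
Any 5 technicians together have capacity at most 3+2+2+2+2 = 11 < 12 slots, so 5 can never suffice.
Ito, Lindqvist, Greco, Haddad, Costa, and Leclerc alone can cover everything: Wed evening→Ito, Thu morning→Greco, Thu afternoon→Costa+Leclerc, Thu evening→Greco, Fri morning→Costa, Fri afternoon→Haddad, Fri evening→Haddad, Sat morning→Greco, Sat afternoon→Ito+Lindqvist, Sat evening→Lindqvist.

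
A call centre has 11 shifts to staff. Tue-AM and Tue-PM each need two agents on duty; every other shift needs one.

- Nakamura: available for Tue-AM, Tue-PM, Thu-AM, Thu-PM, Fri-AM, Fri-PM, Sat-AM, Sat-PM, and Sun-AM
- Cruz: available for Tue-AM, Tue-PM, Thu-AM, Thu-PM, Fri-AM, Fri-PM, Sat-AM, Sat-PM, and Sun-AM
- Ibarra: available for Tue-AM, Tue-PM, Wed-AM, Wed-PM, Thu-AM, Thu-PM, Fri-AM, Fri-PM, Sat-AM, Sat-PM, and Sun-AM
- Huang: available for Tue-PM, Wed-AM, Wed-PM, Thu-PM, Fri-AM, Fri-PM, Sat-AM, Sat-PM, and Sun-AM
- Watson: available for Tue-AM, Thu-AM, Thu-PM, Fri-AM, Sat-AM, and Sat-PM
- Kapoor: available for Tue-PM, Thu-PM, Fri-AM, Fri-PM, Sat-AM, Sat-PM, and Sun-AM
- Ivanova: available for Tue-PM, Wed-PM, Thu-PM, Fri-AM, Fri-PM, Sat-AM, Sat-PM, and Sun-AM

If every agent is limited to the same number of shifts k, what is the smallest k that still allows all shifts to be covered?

2

With 7 agents and 13 worker-slots to fill, someone must work at least ⌈13/7⌉ = 2 shifts, so k ≥ 2.
k = 2 works: Tue-AM→Nakamura+Cruz, Tue-PM→Kapoor+Ivanova, Wed-AM→Ibarra, Wed-PM→Ibarra, Thu-AM→Nakamura, Thu-PM→Huang, Fri-AM→Watson, Fri-PM→Cruz, Sat-AM→Watson, Sat-PM→Kapoor, Sun-AM→Huang.
Loads: Nakamura 2, Cruz 2, Ibarra 2, Huang 2, Watson 2, Kapoor 2, Ivanova 1 — all ≤ 2.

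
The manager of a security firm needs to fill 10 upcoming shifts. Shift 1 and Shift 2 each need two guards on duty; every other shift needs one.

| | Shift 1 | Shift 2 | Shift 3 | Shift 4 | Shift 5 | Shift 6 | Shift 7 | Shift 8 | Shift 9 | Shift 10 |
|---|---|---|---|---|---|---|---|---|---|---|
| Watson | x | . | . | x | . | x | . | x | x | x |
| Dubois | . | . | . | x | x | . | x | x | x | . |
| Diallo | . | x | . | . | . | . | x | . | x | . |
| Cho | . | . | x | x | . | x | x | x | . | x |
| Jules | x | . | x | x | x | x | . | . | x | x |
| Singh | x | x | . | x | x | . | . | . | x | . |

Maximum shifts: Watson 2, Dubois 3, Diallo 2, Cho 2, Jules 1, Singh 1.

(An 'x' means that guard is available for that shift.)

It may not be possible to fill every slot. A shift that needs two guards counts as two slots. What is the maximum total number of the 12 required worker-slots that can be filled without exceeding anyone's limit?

11

Total capacity across all guards is 2+3+2+2+1+1 = 11, and 12 slots are needed, so at most 11 can be filled.
An assignment achieving 11: Shift 1→Watson+Jules, Shift 2→Diallo+Singh, Shift 3→Cho, Shift 5→Dubois, Shift 6→Watson, Shift 7→Dubois, Shift 8→Dubois, Shift 9→Diallo, Shift 10→Cho.
Loads: Watson 2/2, Dubois 3/3, Diallo 2/2, Cho 2/2, Jules 1/1, Singh 1/1.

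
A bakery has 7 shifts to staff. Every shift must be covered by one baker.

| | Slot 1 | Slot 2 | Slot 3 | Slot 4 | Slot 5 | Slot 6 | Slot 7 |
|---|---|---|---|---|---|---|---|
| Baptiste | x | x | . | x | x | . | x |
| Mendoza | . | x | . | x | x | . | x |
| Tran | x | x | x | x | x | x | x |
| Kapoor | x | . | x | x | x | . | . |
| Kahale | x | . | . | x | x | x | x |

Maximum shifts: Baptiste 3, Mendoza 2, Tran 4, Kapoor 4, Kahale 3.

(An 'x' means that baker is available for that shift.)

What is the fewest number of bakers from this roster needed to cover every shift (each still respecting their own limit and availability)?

2

7 slots to fill and no one can take more than 4, so at least ⌈7/4⌉ = 2 bakers are needed.
Baptiste and Tran alone can cover everything: Slot 1→Baptiste, Slot 2→Baptiste, Slot 3→Tran, Slot 4→Baptiste, Slot 5→Tran, Slot 6→Tran, Slot 7→Tran.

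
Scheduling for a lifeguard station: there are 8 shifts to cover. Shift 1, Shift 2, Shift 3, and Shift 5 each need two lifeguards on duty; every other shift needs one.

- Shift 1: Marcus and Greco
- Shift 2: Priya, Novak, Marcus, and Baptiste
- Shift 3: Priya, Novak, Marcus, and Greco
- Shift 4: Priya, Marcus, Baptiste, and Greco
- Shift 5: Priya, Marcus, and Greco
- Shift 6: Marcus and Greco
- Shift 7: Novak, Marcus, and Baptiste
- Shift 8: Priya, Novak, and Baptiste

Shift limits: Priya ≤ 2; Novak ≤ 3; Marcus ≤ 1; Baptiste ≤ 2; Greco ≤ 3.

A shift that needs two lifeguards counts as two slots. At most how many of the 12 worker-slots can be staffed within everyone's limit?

Total capacity across all lifeguards is 2+3+1+2+3 = 11, and 12 slots are needed, so at most 11 can be filled.
An assignment achieving 11: Shift 1→Marcus+Greco, Shift 2→Novak+Baptiste, Shift 3→Novak, Shift 4→Baptiste, Shift 5→Priya+Greco, Shift 6→Greco, Shift 7→Novak, Shift 8→Priya.
Loads: Priya 2/2, Novak 3/3, Marcus 1/1, Baptiste 2/2, Greco 3/3.

11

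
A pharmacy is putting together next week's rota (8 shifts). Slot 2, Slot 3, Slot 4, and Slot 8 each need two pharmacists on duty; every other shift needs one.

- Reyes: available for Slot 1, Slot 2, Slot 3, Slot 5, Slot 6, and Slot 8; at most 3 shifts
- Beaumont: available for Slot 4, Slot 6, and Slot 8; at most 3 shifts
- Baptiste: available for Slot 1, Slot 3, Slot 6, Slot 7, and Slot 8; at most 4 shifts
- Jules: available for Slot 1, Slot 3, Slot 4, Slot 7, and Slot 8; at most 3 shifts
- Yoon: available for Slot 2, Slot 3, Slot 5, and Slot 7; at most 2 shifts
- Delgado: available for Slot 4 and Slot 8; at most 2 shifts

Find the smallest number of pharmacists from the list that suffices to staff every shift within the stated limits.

5

12 slots to fill and no one can take more than 4, so at least ⌈12/4⌉ = 3 pharmacists are needed.
No set of 4 pharmacists can cover every shift (each such set leaves at least one shift with no one available or exceeds a cap).
Reyes, Beaumont, Baptiste, Jules, and Yoon alone can cover everything: Slot 1→Reyes, Slot 2→Reyes+Yoon, Slot 3→Baptiste+Jules, Slot 4→Beaumont+Jules, Slot 5→Reyes, Slot 6→Beaumont, Slot 7→Baptiste, Slot 8→Beaumont+Baptiste.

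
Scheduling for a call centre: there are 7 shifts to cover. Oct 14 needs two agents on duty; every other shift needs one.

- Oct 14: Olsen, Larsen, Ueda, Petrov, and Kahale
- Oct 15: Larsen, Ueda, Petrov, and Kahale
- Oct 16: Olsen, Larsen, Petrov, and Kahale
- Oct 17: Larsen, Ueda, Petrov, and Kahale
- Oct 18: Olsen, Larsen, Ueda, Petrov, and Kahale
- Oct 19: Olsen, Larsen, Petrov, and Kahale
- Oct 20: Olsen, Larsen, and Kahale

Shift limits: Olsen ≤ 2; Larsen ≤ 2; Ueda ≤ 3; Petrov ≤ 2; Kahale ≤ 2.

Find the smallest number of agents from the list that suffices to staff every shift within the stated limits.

4

8 slots to fill and no one can take more than 3, so at least ⌈8/3⌉ = 3 agents are needed.
Any 3 agents together have capacity at most 3+2+2 = 7 < 8 slots, so 3 can never suffice.
Olsen, Larsen, Ueda, and Petrov alone can cover everything: Oct 14→Ueda+Petrov, Oct 15→Larsen, Oct 16→Olsen, Oct 17→Larsen, Oct 18→Ueda, Oct 19→Petrov, Oct 20→Olsen.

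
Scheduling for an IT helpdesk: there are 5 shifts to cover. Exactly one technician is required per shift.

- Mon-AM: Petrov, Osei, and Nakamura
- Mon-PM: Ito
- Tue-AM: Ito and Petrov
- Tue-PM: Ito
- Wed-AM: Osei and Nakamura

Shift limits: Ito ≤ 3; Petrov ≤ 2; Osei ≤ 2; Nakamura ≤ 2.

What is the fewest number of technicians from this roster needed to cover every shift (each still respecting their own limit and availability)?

5 slots to fill and no one can take more than 3, so at least ⌈5/3⌉ = 2 technicians are needed.
Ito and Osei alone can cover everything: Mon-AM→Osei, Mon-PM→Ito, Tue-AM→Ito, Tue-PM→Ito, Wed-AM→Osei.

2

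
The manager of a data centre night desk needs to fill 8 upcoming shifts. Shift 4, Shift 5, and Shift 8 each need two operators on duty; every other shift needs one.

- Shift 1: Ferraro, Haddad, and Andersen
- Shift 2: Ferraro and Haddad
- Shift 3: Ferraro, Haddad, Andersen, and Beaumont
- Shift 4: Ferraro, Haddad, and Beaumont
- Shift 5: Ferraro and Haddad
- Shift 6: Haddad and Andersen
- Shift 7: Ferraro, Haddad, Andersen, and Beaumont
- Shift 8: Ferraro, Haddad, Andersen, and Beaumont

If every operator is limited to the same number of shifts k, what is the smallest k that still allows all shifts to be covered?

With 4 operators and 11 worker-slots to fill, someone must work at least ⌈11/4⌉ = 3 shifts, so k ≥ 3.
k = 3 works: Shift 1→Ferraro, Shift 2→Ferraro, Shift 3→Andersen, Shift 4→Haddad+Beaumont, Shift 5→Ferraro+Haddad, Shift 6→Haddad, Shift 7→Andersen, Shift 8→Andersen+Beaumont.
Loads: Ferraro 3, Haddad 3, Andersen 3, Beaumont 2 — all ≤ 3.

3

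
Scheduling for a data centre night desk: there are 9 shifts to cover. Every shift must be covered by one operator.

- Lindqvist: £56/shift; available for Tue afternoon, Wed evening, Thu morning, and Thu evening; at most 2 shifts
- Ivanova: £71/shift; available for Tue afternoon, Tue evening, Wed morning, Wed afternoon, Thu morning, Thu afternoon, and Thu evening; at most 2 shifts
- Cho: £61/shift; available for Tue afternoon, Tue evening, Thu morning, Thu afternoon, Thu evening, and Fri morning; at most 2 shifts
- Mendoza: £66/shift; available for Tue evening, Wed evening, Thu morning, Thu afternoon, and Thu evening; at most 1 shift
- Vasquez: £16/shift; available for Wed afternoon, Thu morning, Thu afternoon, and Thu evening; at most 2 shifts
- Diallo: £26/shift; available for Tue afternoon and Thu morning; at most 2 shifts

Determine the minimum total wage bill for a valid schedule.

£389

Wed morning can only be covered by Ivanova, so that assignment is forced.
Fri morning can only be covered by Cho, so that assignment is forced.
Picking the cheapest available operator for each shift independently would cost £339, but that ignores the shift limits.
An optimal schedule: Tue afternoon→Diallo, Tue evening→Cho, Wed morning→Ivanova, Wed afternoon→Vasquez, Wed evening→Lindqvist, Thu morning→Diallo, Thu afternoon→Vasquez, Thu evening→Lindqvist, Fri morning→Cho.
Total: 26 + 61 + 71 + 16 + 56 + 26 + 16 + 56 + 61 = £389.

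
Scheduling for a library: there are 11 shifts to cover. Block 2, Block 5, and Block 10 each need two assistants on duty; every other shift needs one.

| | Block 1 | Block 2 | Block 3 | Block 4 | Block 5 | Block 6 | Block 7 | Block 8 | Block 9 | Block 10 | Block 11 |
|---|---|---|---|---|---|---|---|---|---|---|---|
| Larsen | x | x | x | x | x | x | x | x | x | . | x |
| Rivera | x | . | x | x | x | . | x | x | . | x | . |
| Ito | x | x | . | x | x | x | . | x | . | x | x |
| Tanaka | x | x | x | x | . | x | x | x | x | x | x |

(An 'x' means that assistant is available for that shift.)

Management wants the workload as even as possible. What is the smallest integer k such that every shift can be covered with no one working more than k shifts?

4

With 4 assistants and 14 worker-slots to fill, someone must work at least ⌈14/4⌉ = 4 shifts, so k ≥ 4.
k = 4 works: Block 1→Rivera, Block 2→Larsen+Ito, Block 3→Larsen, Block 4→Tanaka, Block 5→Larsen+Rivera, Block 6→Ito, Block 7→Rivera, Block 8→Tanaka, Block 9→Larsen, Block 10→Rivera+Ito, Block 11→Ito.
Loads: Larsen 4, Rivera 4, Ito 4, Tanaka 2 — all ≤ 4.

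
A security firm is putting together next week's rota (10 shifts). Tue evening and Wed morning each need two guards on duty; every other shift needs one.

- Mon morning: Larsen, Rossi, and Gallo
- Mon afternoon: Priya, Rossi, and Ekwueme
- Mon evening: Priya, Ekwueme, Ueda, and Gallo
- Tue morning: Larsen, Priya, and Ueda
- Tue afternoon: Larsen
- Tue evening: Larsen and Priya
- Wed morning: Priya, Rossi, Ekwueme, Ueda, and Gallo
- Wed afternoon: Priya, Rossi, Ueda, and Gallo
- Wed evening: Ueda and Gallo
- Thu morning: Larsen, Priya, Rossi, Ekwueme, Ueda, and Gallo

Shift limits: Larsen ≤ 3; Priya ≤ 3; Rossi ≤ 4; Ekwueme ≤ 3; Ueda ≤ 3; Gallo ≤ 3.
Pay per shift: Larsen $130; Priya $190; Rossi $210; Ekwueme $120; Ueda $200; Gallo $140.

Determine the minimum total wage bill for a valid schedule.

$1740

Tue afternoon can only be covered by Larsen, so that assignment is forced.
Tue evening can only be covered by Larsen and Priya, so that assignment is forced.
Picking the cheapest available guard for each shift independently would cost $1610, but that ignores the shift limits.
An optimal schedule: Mon morning→Larsen, Mon afternoon→Ekwueme, Mon evening→Ekwueme, Tue morning→Priya, Tue afternoon→Larsen, Tue evening→Larsen+Priya, Wed morning→Gallo+Priya, Wed afternoon→Gallo, Wed evening→Gallo, Thu morning→Ekwueme.
Total: 130 + 120 + 120 + 190 + 130 + 130 + 190 + 140 + 190 + 140 + 140 + 120 = $1740.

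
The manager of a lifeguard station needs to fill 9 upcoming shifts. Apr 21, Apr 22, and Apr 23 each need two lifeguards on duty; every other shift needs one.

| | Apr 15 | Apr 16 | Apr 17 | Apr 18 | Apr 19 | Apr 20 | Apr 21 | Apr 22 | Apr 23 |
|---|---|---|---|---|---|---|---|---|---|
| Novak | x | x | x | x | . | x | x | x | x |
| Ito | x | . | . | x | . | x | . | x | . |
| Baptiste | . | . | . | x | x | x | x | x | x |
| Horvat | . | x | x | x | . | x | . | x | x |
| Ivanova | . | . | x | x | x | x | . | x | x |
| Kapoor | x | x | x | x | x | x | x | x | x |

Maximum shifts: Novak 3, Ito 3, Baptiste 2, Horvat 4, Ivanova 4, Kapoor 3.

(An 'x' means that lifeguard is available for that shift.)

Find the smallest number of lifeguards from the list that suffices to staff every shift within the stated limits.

4

12 slots to fill and no one can take more than 4, so at least ⌈12/4⌉ = 3 lifeguards are needed.
Any 3 lifeguards together have capacity at most 4+4+3 = 11 < 12 slots, so 3 can never suffice.
Novak, Ito, Baptiste, and Horvat alone can cover everything: Apr 15→Novak, Apr 16→Horvat, Apr 17→Horvat, Apr 18→Ito, Apr 19→Baptiste, Apr 20→Ito, Apr 21→Novak+Baptiste, Apr 22→Ito+Horvat, Apr 23→Novak+Horvat.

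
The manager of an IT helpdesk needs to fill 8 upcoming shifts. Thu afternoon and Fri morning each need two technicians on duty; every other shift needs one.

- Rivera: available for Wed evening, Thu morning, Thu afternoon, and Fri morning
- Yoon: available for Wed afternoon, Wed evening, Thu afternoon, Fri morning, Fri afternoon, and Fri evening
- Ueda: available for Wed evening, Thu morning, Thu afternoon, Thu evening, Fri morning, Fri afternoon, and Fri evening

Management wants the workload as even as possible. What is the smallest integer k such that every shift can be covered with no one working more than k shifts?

4

With 3 technicians and 10 worker-slots to fill, someone must work at least ⌈10/3⌉ = 4 shifts, so k ≥ 4.
k = 4 works: Wed afternoon→Yoon, Wed evening→Rivera, Thu morning→Rivera, Thu afternoon→Rivera+Yoon, Thu evening→Ueda, Fri morning→Rivera+Ueda, Fri afternoon→Yoon, Fri evening→Yoon.
Loads: Rivera 4, Yoon 4, Ueda 2 — all ≤ 4.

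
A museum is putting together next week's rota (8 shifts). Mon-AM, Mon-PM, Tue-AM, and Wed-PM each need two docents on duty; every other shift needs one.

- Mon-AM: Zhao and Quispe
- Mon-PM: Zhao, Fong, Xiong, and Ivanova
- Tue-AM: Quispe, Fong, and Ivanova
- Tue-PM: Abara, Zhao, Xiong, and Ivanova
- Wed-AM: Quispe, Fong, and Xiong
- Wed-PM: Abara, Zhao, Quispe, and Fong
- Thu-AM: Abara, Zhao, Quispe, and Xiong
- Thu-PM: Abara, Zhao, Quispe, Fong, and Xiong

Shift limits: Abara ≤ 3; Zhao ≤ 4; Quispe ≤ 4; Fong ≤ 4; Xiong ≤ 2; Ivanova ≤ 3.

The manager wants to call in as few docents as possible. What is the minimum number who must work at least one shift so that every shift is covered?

12 slots to fill and no one can take more than 4, so at least ⌈12/4⌉ = 3 docents are needed.
Zhao, Quispe, and Fong alone can cover everything: Mon-AM→Zhao+Quispe, Mon-PM→Zhao+Fong, Tue-AM→Quispe+Fong, Tue-PM→Zhao, Wed-AM→Quispe, Wed-PM→Quispe+Fong, Thu-AM→Zhao, Thu-PM→Fong.

3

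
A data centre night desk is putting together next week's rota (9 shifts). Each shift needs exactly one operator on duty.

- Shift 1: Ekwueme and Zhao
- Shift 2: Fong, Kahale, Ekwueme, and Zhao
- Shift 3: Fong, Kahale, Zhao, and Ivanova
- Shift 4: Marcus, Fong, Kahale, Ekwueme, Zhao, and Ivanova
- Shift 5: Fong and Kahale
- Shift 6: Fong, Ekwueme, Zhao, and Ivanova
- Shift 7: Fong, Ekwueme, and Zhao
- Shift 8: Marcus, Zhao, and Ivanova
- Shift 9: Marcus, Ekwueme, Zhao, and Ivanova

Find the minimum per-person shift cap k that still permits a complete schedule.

With 6 operators and 9 worker-slots to fill, someone must work at least ⌈9/6⌉ = 2 shifts, so k ≥ 2.
k = 2 works: Shift 1→Ekwueme, Shift 2→Kahale, Shift 3→Kahale, Shift 4→Zhao, Shift 5→Fong, Shift 6→Ekwueme, Shift 7→Fong, Shift 8→Marcus, Shift 9→Marcus.
Loads: Marcus 2, Fong 2, Kahale 2, Ekwueme 2, Zhao 1, Ivanova 0 — all ≤ 2.

2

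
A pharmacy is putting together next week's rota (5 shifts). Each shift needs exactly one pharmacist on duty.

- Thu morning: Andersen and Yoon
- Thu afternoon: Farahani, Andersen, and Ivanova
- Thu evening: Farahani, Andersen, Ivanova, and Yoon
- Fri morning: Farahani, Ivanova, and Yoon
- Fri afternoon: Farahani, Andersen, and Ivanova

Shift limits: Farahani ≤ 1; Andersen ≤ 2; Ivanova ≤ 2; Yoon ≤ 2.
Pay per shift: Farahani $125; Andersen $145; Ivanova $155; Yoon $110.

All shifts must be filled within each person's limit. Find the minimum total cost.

$635

Picking the cheapest available pharmacist for each shift independently would cost $580, but that ignores the shift limits.
An optimal schedule: Thu morning→Yoon, Thu afternoon→Farahani, Thu evening→Andersen, Fri morning→Yoon, Fri afternoon→Andersen.
Total: 110 + 125 + 145 + 110 + 145 = $635.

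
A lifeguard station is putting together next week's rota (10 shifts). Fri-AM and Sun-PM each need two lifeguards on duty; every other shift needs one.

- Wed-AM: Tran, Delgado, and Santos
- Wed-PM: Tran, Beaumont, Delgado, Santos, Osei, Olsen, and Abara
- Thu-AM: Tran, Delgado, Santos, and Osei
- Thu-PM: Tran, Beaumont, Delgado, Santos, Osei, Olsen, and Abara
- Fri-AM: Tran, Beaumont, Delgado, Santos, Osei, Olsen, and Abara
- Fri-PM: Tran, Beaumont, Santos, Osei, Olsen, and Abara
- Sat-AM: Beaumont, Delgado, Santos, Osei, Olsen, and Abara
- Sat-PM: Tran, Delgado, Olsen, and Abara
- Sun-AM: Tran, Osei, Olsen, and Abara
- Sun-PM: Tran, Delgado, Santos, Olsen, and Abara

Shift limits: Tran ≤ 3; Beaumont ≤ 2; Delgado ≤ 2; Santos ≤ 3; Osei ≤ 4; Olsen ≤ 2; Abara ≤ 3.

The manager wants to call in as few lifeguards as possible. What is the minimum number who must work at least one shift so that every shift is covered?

12 slots to fill and no one can take more than 4, so at least ⌈12/4⌉ = 3 lifeguards are needed.
Any 3 lifeguards together have capacity at most 4+3+3 = 10 < 12 slots, so 3 can never suffice.
Tran, Beaumont, Santos, and Osei alone can cover everything: Wed-AM→Tran, Wed-PM→Beaumont, Thu-AM→Santos, Thu-PM→Osei, Fri-AM→Santos+Osei, Fri-PM→Osei, Sat-AM→Beaumont, Sat-PM→Tran, Sun-AM→Osei, Sun-PM→Tran+Santos.

4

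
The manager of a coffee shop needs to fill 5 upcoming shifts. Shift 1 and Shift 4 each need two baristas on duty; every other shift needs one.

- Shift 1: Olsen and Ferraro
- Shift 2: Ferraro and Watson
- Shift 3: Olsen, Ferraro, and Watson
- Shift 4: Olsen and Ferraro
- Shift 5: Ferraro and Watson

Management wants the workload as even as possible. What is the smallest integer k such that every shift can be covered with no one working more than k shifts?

With 3 baristas and 7 worker-slots to fill, someone must work at least ⌈7/3⌉ = 3 shifts, so k ≥ 3.
k = 3 works: Shift 1→Olsen+Ferraro, Shift 2→Ferraro, Shift 3→Olsen, Shift 4→Olsen+Ferraro, Shift 5→Watson.
Loads: Olsen 3, Ferraro 3, Watson 1 — all ≤ 3.

3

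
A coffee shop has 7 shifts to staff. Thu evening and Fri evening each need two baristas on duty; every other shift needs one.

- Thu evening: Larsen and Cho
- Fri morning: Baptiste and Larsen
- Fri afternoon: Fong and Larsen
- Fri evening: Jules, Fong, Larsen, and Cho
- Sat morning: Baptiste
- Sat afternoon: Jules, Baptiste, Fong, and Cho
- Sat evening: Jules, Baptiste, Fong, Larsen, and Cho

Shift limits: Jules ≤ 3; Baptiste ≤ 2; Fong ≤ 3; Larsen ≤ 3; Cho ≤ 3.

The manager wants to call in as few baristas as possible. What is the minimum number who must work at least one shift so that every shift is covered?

9 slots to fill and no one can take more than 3, so at least ⌈9/3⌉ = 3 baristas are needed.
No set of 3 baristas can cover every shift (each such set leaves at least one shift with no one available or exceeds a cap).
Jules, Baptiste, Larsen, and Cho alone can cover everything: Thu evening→Larsen+Cho, Fri morning→Baptiste, Fri afternoon→Larsen, Fri evening→Jules+Larsen, Sat morning→Baptiste, Sat afternoon→Jules, Sat evening→Jules.

4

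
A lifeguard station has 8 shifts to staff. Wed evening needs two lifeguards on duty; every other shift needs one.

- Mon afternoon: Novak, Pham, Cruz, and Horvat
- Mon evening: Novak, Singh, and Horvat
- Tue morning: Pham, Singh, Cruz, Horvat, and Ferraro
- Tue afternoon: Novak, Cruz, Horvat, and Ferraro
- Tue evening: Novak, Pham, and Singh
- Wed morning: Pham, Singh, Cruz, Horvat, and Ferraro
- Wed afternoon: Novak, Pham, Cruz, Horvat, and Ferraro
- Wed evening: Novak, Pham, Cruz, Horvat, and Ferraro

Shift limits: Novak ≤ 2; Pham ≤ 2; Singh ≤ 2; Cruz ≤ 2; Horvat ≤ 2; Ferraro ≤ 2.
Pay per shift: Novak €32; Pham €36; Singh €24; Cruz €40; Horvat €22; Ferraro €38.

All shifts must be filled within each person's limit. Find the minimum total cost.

Picking the cheapest available lifeguard for each shift independently would cost €210, but that ignores the shift limits.
An optimal schedule: Mon afternoon→Horvat, Mon evening→Horvat, Tue morning→Singh, Tue afternoon→Novak, Tue evening→Singh, Wed morning→Pham, Wed afternoon→Novak, Wed evening→Pham+Ferraro.
Total: 22 + 22 + 24 + 32 + 24 + 36 + 32 + 36 + 38 = €266.

€266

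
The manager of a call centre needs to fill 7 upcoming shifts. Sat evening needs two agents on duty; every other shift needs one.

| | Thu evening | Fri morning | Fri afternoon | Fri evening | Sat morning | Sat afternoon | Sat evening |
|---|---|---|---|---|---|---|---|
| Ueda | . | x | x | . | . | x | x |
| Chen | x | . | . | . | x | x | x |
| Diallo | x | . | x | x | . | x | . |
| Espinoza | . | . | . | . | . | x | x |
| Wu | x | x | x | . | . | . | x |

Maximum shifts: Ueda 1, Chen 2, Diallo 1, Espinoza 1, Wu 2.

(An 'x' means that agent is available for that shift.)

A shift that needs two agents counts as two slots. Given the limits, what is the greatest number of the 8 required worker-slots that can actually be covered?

7

Total capacity across all agents is 1+2+1+1+2 = 7, and 8 slots are needed, so at most 7 can be filled.
An assignment achieving 7: Thu evening→Chen, Fri morning→Ueda, Fri afternoon→Wu, Fri evening→Diallo, Sat morning→Chen, Sat afternoon→Espinoza, Sat evening→Wu.
Loads: Ueda 1/1, Chen 2/2, Diallo 1/1, Espinoza 1/1, Wu 2/2.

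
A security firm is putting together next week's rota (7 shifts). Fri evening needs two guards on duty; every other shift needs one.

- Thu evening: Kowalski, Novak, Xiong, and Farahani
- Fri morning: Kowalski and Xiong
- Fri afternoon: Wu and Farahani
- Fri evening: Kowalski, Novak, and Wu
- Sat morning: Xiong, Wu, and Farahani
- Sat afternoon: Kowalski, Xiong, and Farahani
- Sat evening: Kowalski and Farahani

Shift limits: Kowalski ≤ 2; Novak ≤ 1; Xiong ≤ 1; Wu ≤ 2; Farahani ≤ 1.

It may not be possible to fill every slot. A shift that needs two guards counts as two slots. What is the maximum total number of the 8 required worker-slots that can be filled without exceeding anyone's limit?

7

Total capacity across all guards is 2+1+1+2+1 = 7, and 8 slots are needed, so at most 7 can be filled.
An assignment achieving 7: Fri morning→Kowalski, Fri afternoon→Wu, Fri evening→Novak+Wu, Sat morning→Xiong, Sat afternoon→Farahani, Sat evening→Kowalski.
Loads: Kowalski 2/2, Novak 1/1, Xiong 1/1, Wu 2/2, Farahani 1/1.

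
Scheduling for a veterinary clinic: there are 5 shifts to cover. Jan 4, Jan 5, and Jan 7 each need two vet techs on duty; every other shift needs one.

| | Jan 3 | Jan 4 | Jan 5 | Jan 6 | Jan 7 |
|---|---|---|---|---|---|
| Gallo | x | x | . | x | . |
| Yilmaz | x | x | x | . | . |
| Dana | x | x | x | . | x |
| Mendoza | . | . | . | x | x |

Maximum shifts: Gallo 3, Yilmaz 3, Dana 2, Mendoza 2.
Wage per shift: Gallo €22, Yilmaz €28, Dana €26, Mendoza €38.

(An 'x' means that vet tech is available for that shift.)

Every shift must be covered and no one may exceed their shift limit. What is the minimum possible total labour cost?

Jan 5 can only be covered by Yilmaz and Dana, so that assignment is forced.
Jan 7 can only be covered by Dana and Mendoza, so that assignment is forced.
Picking the cheapest available vet tech for each shift independently would cost €210, but that ignores the shift limits.
An optimal schedule: Jan 3→Gallo, Jan 4→Gallo+Yilmaz, Jan 5→Yilmaz+Dana, Jan 6→Gallo, Jan 7→Dana+Mendoza.
Total: 22 + 22 + 28 + 28 + 26 + 22 + 26 + 38 = €212.

€212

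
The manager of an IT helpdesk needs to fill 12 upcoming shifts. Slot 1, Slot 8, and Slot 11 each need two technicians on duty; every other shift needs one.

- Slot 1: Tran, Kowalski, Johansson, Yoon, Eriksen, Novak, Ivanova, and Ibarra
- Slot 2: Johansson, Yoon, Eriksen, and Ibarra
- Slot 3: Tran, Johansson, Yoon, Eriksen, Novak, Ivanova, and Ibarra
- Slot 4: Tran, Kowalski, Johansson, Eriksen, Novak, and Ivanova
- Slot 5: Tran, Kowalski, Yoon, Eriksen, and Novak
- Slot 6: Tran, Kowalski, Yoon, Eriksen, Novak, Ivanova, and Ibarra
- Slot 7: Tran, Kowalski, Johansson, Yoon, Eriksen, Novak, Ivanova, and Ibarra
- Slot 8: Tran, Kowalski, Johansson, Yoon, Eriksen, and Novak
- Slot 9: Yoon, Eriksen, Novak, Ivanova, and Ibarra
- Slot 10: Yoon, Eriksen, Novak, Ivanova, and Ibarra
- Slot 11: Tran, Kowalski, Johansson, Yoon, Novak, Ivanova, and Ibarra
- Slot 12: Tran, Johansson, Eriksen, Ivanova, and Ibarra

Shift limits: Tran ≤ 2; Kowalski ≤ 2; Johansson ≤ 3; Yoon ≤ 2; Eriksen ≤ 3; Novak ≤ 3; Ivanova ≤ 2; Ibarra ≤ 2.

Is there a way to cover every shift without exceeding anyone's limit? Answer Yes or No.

Yes

One valid schedule: Slot 1→Eriksen+Novak, Slot 2→Johansson, Slot 3→Johansson, Slot 4→Kowalski, Slot 5→Tran, Slot 6→Kowalski, Slot 7→Johansson, Slot 8→Eriksen+Novak, Slot 9→Yoon, Slot 10→Yoon, Slot 11→Novak+Ivanova, Slot 12→Tran.
Loads: Tran 2/2, Kowalski 2/2, Johansson 3/3, Yoon 2/2, Eriksen 2/3, Novak 3/3, Ivanova 1/2, Ibarra 0/2 — all within limits.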